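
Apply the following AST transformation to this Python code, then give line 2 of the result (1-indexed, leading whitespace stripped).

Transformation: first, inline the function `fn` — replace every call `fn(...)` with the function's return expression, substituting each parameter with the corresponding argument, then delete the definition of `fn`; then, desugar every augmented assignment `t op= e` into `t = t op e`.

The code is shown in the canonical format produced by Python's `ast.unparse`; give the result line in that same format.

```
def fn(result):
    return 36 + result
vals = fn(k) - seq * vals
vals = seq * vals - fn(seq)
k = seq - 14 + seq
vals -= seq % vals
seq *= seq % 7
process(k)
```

Transformed code:
vals = 36 + k - seq * vals
vals = seq * vals - (36 + seq)
k = seq - 14 + seq
vals = vals - seq % vals
seq = seq * (seq % 7)
process(k)

vals = seq * vals - (36 + seq)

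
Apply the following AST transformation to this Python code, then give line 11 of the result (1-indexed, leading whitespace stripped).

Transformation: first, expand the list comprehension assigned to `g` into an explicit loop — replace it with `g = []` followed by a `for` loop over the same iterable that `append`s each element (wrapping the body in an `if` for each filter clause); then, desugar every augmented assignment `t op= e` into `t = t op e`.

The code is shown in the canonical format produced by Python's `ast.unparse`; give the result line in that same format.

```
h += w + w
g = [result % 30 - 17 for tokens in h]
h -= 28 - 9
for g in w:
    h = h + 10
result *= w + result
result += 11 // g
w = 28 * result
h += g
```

Transformed code:
h = h + (w + w)
g = []
for tokens in h:
    g.append(result % 30 - 17)
h = h - (28 - 9)
for g in w:
    h = h + 10
result = result * (w + result)
result = result + 11 // g
w = 28 * result
h = h + g

h = h + g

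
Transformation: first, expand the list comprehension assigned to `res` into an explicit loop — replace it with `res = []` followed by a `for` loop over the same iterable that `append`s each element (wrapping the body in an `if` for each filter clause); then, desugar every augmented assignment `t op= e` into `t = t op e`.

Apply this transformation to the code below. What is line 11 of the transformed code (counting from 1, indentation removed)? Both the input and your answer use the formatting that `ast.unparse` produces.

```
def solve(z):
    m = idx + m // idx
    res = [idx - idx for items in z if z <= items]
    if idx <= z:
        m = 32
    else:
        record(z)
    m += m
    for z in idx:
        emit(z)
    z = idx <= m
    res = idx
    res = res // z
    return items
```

m = m + m

Transformed code:
def solve(z):
    m = idx + m // idx
    res = []
    for items in z:
        if z <= items:
            res.append(idx - idx)
    if idx <= z:
        m = 32
    else:
        record(z)
    m = m + m
    for z in idx:
        emit(z)
    z = idx <= m
    res = idx
    res = res // z
    return items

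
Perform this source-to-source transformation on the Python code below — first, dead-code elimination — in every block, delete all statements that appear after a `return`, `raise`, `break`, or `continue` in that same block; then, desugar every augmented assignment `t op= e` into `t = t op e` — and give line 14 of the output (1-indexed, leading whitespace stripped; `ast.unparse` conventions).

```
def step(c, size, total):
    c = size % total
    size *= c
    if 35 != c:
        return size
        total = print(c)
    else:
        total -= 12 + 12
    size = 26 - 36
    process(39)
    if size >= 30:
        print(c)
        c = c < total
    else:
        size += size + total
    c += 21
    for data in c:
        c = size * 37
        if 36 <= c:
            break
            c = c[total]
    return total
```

size = size + (size + total)

Transformed code:
def step(c, size, total):
    c = size % total
    size = size * c
    if 35 != c:
        return size
    else:
        total = total - (12 + 12)
    size = 26 - 36
    process(39)
    if size >= 30:
        print(c)
        c = c < total
    else:
        size = size + (size + total)
    c = c + 21
    for data in c:
        c = size * 37
        if 36 <= c:
            break
    return total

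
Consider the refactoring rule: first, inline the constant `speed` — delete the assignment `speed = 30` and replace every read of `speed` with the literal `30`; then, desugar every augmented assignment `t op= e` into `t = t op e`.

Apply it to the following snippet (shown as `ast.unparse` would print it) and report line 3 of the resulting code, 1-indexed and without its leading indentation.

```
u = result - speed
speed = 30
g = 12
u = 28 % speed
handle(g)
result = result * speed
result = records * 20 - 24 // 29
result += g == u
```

Transformed code:
u = result - 30
g = 12
u = 28 % 30
handle(g)
result = result * 30
result = records * 20 - 24 // 29
result = result + (g == u)

u = 28 % 30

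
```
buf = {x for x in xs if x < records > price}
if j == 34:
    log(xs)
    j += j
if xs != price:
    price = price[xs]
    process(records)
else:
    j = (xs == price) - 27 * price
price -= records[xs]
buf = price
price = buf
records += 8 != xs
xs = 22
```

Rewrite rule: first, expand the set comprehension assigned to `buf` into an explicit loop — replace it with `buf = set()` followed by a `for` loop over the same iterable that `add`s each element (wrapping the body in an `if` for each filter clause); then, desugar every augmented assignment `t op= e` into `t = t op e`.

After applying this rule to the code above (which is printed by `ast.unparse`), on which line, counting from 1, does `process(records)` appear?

Transformed code:
buf = set()
for x in xs:
    if x < records > price:
        buf.add(x)
if j == 34:
    log(xs)
    j = j + j
if xs != price:
    price = price[xs]
    process(records)
else:
    j = (xs == price) - 27 * price
price = price - records[xs]
buf = price
price = buf
records = records + (8 != xs)
xs = 22

10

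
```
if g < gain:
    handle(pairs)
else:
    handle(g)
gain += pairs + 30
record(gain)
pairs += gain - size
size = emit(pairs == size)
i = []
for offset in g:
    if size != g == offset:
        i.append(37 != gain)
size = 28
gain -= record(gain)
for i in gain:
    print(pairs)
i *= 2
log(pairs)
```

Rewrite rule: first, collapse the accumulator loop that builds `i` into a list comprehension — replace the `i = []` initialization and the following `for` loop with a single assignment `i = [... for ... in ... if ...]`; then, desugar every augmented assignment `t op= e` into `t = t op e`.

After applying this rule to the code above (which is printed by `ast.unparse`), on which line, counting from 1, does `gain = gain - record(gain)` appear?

11

Transformed code:
if g < gain:
    handle(pairs)
else:
    handle(g)
gain = gain + (pairs + 30)
record(gain)
pairs = pairs + (gain - size)
size = emit(pairs == size)
i = [37 != gain for offset in g if size != g == offset]
size = 28
gain = gain - record(gain)
for i in gain:
    print(pairs)
i = i * 2
log(pairs)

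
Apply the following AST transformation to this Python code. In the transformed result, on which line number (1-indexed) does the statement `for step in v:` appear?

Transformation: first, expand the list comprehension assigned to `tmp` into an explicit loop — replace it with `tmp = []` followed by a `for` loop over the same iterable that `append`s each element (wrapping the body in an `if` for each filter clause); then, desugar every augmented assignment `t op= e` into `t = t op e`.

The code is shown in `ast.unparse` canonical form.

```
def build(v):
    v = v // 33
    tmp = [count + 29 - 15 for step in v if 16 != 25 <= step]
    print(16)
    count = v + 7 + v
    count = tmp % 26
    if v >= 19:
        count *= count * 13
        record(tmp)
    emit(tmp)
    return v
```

Transformed code:
def build(v):
    v = v // 33
    tmp = []
    for step in v:
        if 16 != 25 <= step:
            tmp.append(count + 29 - 15)
    print(16)
    count = v + 7 + v
    count = tmp % 26
    if v >= 19:
        count = count * (count * 13)
        record(tmp)
    emit(tmp)
    return v

4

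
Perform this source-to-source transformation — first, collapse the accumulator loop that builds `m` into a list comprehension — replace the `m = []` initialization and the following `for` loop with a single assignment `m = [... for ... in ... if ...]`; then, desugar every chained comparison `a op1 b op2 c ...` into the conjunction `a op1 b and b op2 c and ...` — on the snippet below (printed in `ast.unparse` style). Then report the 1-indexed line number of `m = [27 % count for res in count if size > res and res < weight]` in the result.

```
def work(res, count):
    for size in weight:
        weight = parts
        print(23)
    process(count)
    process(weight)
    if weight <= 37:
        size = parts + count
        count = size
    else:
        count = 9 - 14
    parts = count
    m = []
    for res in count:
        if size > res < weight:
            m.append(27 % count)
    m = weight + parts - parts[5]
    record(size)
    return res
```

13

Transformed code:
def work(res, count):
    for size in weight:
        weight = parts
        print(23)
    process(count)
    process(weight)
    if weight <= 37:
        size = parts + count
        count = size
    else:
        count = 9 - 14
    parts = count
    m = [27 % count for res in count if size > res and res < weight]
    m = weight + parts - parts[5]
    record(size)
    return res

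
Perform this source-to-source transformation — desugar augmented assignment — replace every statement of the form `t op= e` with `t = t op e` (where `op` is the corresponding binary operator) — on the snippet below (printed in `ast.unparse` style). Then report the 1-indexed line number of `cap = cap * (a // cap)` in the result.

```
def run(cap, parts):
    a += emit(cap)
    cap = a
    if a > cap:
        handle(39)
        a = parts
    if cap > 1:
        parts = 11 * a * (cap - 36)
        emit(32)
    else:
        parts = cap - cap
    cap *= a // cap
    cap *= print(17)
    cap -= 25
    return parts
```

Transformed code:
def run(cap, parts):
    a = a + emit(cap)
    cap = a
    if a > cap:
        handle(39)
        a = parts
    if cap > 1:
        parts = 11 * a * (cap - 36)
        emit(32)
    else:
        parts = cap - cap
    cap = cap * (a // cap)
    cap = cap * print(17)
    cap = cap - 25
    return parts

12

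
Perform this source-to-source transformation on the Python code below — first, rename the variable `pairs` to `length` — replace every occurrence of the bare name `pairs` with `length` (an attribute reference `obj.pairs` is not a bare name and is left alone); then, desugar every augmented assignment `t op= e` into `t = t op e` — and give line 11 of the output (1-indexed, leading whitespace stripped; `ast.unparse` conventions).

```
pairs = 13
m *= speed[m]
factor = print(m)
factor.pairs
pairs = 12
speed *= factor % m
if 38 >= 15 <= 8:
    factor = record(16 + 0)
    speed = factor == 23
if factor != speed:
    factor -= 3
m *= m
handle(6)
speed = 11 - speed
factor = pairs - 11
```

factor = factor - 3

Transformed code:
length = 13
m = m * speed[m]
factor = print(m)
factor.pairs
length = 12
speed = speed * (factor % m)
if 38 >= 15 <= 8:
    factor = record(16 + 0)
    speed = factor == 23
if factor != speed:
    factor = factor - 3
m = m * m
handle(6)
speed = 11 - speed
factor = length - 11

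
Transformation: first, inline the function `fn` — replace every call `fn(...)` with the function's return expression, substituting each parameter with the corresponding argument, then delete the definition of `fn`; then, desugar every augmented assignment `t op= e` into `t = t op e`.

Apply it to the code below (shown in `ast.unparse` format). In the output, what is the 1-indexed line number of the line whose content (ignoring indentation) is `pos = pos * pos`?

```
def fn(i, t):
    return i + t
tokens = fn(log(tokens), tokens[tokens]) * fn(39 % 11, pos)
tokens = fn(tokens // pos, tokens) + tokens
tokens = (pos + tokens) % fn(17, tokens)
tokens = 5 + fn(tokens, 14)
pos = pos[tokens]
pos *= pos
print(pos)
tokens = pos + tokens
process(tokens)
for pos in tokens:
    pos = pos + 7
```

6

Transformed code:
tokens = (log(tokens) + tokens[tokens]) * (39 % 11 + pos)
tokens = tokens // pos + tokens + tokens
tokens = (pos + tokens) % (17 + tokens)
tokens = 5 + (tokens + 14)
pos = pos[tokens]
pos = pos * pos
print(pos)
tokens = pos + tokens
process(tokens)
for pos in tokens:
    pos = pos + 7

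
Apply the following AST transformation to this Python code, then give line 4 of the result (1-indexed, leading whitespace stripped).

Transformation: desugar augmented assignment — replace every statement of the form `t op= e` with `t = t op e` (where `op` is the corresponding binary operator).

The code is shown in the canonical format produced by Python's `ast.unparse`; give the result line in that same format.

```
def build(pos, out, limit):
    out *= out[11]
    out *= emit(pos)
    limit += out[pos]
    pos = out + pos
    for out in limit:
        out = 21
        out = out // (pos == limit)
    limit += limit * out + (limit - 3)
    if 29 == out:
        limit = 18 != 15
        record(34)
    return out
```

limit = limit + out[pos]

Transformed code:
def build(pos, out, limit):
    out = out * out[11]
    out = out * emit(pos)
    limit = limit + out[pos]
    pos = out + pos
    for out in limit:
        out = 21
        out = out // (pos == limit)
    limit = limit + (limit * out + (limit - 3))
    if 29 == out:
        limit = 18 != 15
        record(34)
    return out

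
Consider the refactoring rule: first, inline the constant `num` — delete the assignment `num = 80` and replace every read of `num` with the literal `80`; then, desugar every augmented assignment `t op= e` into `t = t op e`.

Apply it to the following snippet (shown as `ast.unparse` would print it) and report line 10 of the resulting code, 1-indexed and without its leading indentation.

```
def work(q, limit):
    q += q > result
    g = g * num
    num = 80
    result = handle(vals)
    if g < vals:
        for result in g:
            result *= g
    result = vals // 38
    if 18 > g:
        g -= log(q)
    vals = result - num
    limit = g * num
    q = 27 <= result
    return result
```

g = g - log(q)

Transformed code:
def work(q, limit):
    q = q + (q > result)
    g = g * 80
    result = handle(vals)
    if g < vals:
        for result in g:
            result = result * g
    result = vals // 38
    if 18 > g:
        g = g - log(q)
    vals = result - 80
    limit = g * 80
    q = 27 <= result
    return result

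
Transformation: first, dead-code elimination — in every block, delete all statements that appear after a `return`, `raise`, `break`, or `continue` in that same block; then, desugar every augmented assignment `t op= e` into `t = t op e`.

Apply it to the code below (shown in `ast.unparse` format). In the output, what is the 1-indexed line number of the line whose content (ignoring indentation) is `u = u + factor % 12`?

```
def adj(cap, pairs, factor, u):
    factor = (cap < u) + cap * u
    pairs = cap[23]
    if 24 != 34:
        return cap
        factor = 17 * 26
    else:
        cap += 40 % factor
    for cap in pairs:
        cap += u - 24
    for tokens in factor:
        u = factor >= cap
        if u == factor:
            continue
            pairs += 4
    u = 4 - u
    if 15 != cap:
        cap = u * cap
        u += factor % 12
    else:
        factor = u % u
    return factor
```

17

Transformed code:
def adj(cap, pairs, factor, u):
    factor = (cap < u) + cap * u
    pairs = cap[23]
    if 24 != 34:
        return cap
    else:
        cap = cap + 40 % factor
    for cap in pairs:
        cap = cap + (u - 24)
    for tokens in factor:
        u = factor >= cap
        if u == factor:
            continue
    u = 4 - u
    if 15 != cap:
        cap = u * cap
        u = u + factor % 12
    else:
        factor = u % u
    return factor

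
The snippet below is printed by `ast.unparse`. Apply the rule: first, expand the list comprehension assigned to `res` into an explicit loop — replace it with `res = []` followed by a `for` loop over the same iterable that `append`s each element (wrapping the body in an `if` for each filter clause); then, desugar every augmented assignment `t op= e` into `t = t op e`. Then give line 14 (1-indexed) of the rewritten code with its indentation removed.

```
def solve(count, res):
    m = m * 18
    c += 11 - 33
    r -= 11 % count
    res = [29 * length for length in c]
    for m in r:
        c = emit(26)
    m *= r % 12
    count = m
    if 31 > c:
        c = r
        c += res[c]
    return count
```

Transformed code:
def solve(count, res):
    m = m * 18
    c = c + (11 - 33)
    r = r - 11 % count
    res = []
    for length in c:
        res.append(29 * length)
    for m in r:
        c = emit(26)
    m = m * (r % 12)
    count = m
    if 31 > c:
        c = r
        c = c + res[c]
    return count

c = c + res[c]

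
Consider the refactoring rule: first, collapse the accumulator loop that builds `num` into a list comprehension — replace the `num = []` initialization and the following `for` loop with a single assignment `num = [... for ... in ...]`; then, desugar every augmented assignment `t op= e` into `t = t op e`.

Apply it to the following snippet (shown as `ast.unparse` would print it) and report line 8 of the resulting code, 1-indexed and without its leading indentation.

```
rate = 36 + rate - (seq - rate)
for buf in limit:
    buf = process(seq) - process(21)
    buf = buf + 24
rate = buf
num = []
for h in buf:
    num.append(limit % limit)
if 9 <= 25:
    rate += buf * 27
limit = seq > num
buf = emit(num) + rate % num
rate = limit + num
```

Transformed code:
rate = 36 + rate - (seq - rate)
for buf in limit:
    buf = process(seq) - process(21)
    buf = buf + 24
rate = buf
num = [limit % limit for h in buf]
if 9 <= 25:
    rate = rate + buf * 27
limit = seq > num
buf = emit(num) + rate % num
rate = limit + num

rate = rate + buf * 27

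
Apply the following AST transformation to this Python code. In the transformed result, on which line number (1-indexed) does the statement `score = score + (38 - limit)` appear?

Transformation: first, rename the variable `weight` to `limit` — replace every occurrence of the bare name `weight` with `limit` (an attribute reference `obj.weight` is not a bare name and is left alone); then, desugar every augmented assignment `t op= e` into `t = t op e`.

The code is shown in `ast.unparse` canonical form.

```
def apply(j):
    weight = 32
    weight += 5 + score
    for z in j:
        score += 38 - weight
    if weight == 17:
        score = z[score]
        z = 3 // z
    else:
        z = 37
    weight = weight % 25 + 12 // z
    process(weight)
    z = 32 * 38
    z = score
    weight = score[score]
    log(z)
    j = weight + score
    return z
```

5

Transformed code:
def apply(j):
    limit = 32
    limit = limit + (5 + score)
    for z in j:
        score = score + (38 - limit)
    if limit == 17:
        score = z[score]
        z = 3 // z
    else:
        z = 37
    limit = limit % 25 + 12 // z
    process(limit)
    z = 32 * 38
    z = score
    limit = score[score]
    log(z)
    j = limit + score
    return z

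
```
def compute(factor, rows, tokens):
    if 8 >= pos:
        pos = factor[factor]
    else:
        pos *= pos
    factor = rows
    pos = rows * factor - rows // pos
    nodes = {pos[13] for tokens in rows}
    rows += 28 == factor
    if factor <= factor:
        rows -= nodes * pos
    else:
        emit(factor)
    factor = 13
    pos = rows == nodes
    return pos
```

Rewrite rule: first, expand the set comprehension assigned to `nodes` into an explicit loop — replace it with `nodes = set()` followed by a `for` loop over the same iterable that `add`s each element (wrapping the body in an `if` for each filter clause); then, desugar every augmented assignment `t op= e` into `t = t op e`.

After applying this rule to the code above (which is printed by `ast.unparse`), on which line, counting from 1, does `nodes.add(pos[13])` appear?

10

Transformed code:
def compute(factor, rows, tokens):
    if 8 >= pos:
        pos = factor[factor]
    else:
        pos = pos * pos
    factor = rows
    pos = rows * factor - rows // pos
    nodes = set()
    for tokens in rows:
        nodes.add(pos[13])
    rows = rows + (28 == factor)
    if factor <= factor:
        rows = rows - nodes * pos
    else:
        emit(factor)
    factor = 13
    pos = rows == nodes
    return pos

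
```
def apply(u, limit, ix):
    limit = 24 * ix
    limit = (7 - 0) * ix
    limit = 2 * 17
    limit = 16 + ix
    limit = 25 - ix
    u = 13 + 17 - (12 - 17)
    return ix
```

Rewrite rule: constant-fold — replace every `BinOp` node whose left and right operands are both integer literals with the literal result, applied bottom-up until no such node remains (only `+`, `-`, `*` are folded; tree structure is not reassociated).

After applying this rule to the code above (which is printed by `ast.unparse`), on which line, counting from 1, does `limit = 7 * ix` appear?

3

Transformed code:
def apply(u, limit, ix):
    limit = 24 * ix
    limit = 7 * ix
    limit = 34
    limit = 16 + ix
    limit = 25 - ix
    u = 35
    return ix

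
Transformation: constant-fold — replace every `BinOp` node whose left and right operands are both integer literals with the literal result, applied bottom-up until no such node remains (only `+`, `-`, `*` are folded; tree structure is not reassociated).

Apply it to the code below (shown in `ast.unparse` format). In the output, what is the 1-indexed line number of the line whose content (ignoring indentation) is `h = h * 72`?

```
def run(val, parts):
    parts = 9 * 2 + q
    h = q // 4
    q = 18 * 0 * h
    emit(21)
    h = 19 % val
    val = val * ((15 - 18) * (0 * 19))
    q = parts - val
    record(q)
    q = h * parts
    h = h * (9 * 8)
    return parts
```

11

Transformed code:
def run(val, parts):
    parts = 18 + q
    h = q // 4
    q = 0 * h
    emit(21)
    h = 19 % val
    val = val * 0
    q = parts - val
    record(q)
    q = h * parts
    h = h * 72
    return parts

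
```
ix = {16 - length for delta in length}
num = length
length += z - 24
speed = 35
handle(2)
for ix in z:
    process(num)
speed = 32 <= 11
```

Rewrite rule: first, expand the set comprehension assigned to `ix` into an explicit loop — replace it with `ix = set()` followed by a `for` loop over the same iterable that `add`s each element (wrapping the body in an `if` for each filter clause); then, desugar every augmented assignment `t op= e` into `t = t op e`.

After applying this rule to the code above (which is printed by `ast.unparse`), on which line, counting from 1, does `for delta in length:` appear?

2

Transformed code:
ix = set()
for delta in length:
    ix.add(16 - length)
num = length
length = length + (z - 24)
speed = 35
handle(2)
for ix in z:
    process(num)
speed = 32 <= 11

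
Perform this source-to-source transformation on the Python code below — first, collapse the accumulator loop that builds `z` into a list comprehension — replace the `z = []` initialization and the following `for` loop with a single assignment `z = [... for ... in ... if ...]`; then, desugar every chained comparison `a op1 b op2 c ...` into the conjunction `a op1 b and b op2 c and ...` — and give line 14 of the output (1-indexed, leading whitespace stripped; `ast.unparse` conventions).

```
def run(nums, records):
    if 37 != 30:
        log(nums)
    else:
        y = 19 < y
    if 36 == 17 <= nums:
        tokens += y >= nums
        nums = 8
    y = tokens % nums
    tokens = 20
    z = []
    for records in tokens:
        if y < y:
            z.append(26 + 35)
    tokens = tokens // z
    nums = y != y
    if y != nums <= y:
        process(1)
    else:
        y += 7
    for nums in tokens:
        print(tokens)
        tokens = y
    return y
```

Transformed code:
def run(nums, records):
    if 37 != 30:
        log(nums)
    else:
        y = 19 < y
    if 36 == 17 and 17 <= nums:
        tokens += y >= nums
        nums = 8
    y = tokens % nums
    tokens = 20
    z = [26 + 35 for records in tokens if y < y]
    tokens = tokens // z
    nums = y != y
    if y != nums and nums <= y:
        process(1)
    else:
        y += 7
    for nums in tokens:
        print(tokens)
        tokens = y
    return y

if y != nums and nums <= y:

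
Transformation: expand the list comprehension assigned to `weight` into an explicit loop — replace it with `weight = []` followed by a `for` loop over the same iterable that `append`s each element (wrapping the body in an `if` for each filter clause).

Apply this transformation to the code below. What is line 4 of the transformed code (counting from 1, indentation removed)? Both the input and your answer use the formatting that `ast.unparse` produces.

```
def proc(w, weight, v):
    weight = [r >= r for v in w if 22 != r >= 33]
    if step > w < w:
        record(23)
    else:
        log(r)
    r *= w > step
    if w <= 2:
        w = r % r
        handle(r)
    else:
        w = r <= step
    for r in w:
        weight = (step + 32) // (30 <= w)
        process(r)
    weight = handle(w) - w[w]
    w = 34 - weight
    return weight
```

Transformed code:
def proc(w, weight, v):
    weight = []
    for v in w:
        if 22 != r >= 33:
            weight.append(r >= r)
    if step > w < w:
        record(23)
    else:
        log(r)
    r *= w > step
    if w <= 2:
        w = r % r
        handle(r)
    else:
        w = r <= step
    for r in w:
        weight = (step + 32) // (30 <= w)
        process(r)
    weight = handle(w) - w[w]
    w = 34 - weight
    return weight

if 22 != r >= 33:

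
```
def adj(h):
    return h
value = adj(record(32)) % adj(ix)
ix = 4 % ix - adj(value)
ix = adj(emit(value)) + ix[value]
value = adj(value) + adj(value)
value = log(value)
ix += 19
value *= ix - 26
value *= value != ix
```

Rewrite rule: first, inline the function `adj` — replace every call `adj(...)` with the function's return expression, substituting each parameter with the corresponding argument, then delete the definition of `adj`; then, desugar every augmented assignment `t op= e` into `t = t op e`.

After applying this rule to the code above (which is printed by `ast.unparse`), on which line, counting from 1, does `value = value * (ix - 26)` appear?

7

Transformed code:
value = record(32) % ix
ix = 4 % ix - value
ix = emit(value) + ix[value]
value = value + value
value = log(value)
ix = ix + 19
value = value * (ix - 26)
value = value * (value != ix)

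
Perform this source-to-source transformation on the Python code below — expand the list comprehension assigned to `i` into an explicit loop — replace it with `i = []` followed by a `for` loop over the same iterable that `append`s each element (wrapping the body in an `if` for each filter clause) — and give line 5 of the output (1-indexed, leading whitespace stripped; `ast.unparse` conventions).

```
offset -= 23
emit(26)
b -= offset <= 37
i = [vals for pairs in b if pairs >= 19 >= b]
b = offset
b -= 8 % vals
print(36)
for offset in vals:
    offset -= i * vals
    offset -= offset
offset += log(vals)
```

Transformed code:
offset -= 23
emit(26)
b -= offset <= 37
i = []
for pairs in b:
    if pairs >= 19 >= b:
        i.append(vals)
b = offset
b -= 8 % vals
print(36)
for offset in vals:
    offset -= i * vals
    offset -= offset
offset += log(vals)

for pairs in b:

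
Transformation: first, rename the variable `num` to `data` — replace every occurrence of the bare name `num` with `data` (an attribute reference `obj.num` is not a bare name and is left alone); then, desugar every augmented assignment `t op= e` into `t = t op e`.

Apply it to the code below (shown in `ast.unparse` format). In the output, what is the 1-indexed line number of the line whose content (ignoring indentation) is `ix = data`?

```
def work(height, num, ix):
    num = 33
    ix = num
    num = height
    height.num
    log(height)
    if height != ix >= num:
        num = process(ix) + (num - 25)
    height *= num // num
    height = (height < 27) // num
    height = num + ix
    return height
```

Transformed code:
def work(height, data, ix):
    data = 33
    ix = data
    data = height
    height.num
    log(height)
    if height != ix >= data:
        data = process(ix) + (data - 25)
    height = height * (data // data)
    height = (height < 27) // data
    height = data + ix
    return height

3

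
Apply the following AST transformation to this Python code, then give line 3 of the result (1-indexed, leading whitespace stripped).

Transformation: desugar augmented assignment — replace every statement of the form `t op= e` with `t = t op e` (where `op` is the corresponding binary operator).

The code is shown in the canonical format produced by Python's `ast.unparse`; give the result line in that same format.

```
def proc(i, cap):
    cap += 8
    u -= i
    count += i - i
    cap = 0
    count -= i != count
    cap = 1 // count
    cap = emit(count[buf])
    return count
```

u = u - i

Transformed code:
def proc(i, cap):
    cap = cap + 8
    u = u - i
    count = count + (i - i)
    cap = 0
    count = count - (i != count)
    cap = 1 // count
    cap = emit(count[buf])
    return count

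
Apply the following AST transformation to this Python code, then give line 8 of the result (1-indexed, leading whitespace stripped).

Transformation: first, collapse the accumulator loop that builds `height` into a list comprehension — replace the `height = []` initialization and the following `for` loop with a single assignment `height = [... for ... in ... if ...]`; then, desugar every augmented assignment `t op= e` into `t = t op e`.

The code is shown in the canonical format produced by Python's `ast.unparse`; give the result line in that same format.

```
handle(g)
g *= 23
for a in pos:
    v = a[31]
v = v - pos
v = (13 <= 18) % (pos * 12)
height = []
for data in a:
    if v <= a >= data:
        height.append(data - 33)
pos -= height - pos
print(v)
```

Transformed code:
handle(g)
g = g * 23
for a in pos:
    v = a[31]
v = v - pos
v = (13 <= 18) % (pos * 12)
height = [data - 33 for data in a if v <= a >= data]
pos = pos - (height - pos)
print(v)

pos = pos - (height - pos)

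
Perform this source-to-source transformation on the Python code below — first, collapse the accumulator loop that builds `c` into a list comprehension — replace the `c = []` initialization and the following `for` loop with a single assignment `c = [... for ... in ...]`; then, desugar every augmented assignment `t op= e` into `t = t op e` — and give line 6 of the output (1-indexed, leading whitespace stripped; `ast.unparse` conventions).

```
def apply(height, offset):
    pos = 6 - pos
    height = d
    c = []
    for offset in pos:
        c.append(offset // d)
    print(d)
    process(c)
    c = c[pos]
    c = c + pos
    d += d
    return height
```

process(c)

Transformed code:
def apply(height, offset):
    pos = 6 - pos
    height = d
    c = [offset // d for offset in pos]
    print(d)
    process(c)
    c = c[pos]
    c = c + pos
    d = d + d
    return height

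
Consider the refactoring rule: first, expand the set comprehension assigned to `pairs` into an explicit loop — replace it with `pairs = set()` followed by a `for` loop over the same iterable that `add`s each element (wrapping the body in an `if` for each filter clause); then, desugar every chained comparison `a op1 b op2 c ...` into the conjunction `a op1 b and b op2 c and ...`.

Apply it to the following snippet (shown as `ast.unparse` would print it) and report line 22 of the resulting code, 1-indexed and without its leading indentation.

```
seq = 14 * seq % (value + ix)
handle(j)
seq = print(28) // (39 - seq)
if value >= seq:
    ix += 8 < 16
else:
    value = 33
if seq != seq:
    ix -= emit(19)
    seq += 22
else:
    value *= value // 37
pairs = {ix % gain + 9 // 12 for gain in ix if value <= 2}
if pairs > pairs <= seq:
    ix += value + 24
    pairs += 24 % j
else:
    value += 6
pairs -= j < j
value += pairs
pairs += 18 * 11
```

pairs -= j < j

Transformed code:
seq = 14 * seq % (value + ix)
handle(j)
seq = print(28) // (39 - seq)
if value >= seq:
    ix += 8 < 16
else:
    value = 33
if seq != seq:
    ix -= emit(19)
    seq += 22
else:
    value *= value // 37
pairs = set()
for gain in ix:
    if value <= 2:
        pairs.add(ix % gain + 9 // 12)
if pairs > pairs and pairs <= seq:
    ix += value + 24
    pairs += 24 % j
else:
    value += 6
pairs -= j < j
value += pairs
pairs += 18 * 11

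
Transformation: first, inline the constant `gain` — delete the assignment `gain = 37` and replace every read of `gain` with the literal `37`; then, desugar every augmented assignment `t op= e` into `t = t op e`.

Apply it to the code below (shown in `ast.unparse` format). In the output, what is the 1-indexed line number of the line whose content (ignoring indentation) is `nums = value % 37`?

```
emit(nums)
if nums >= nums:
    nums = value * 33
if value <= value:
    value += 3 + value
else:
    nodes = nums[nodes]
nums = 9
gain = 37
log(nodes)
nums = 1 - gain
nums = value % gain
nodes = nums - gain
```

Transformed code:
emit(nums)
if nums >= nums:
    nums = value * 33
if value <= value:
    value = value + (3 + value)
else:
    nodes = nums[nodes]
nums = 9
log(nodes)
nums = 1 - 37
nums = value % 37
nodes = nums - 37

11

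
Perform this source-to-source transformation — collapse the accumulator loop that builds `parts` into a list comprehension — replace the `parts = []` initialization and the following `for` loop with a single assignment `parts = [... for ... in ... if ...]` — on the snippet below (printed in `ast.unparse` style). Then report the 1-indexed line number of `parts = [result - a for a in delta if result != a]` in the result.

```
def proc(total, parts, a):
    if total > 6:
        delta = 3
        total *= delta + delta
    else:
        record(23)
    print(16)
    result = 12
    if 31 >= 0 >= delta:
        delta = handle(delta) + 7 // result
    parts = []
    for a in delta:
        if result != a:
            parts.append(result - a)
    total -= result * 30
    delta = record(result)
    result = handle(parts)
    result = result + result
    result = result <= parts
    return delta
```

11

Transformed code:
def proc(total, parts, a):
    if total > 6:
        delta = 3
        total *= delta + delta
    else:
        record(23)
    print(16)
    result = 12
    if 31 >= 0 >= delta:
        delta = handle(delta) + 7 // result
    parts = [result - a for a in delta if result != a]
    total -= result * 30
    delta = record(result)
    result = handle(parts)
    result = result + result
    result = result <= parts
    return delta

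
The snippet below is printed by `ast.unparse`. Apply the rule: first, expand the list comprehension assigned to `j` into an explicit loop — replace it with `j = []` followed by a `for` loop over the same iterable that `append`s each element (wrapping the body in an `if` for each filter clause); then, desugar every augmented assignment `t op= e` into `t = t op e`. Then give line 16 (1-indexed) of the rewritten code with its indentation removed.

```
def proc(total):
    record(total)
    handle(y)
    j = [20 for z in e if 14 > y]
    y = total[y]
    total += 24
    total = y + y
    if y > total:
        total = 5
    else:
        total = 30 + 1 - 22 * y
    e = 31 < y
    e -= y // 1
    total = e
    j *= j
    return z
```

e = e - y // 1

Transformed code:
def proc(total):
    record(total)
    handle(y)
    j = []
    for z in e:
        if 14 > y:
            j.append(20)
    y = total[y]
    total = total + 24
    total = y + y
    if y > total:
        total = 5
    else:
        total = 30 + 1 - 22 * y
    e = 31 < y
    e = e - y // 1
    total = e
    j = j * j
    return z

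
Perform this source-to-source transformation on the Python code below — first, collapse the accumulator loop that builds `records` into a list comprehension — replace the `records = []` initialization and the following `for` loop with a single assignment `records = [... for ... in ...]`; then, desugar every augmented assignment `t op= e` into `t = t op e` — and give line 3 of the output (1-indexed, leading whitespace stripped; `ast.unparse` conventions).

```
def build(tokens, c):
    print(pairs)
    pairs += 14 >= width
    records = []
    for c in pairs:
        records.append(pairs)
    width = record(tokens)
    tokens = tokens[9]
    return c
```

Transformed code:
def build(tokens, c):
    print(pairs)
    pairs = pairs + (14 >= width)
    records = [pairs for c in pairs]
    width = record(tokens)
    tokens = tokens[9]
    return c

pairs = pairs + (14 >= width)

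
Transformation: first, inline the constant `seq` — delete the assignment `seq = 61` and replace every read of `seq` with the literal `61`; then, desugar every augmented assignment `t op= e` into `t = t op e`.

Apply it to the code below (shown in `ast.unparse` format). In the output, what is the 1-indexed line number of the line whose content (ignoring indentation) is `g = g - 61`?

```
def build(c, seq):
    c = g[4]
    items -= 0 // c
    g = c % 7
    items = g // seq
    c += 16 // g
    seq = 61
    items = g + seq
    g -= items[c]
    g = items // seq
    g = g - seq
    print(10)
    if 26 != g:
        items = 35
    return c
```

10

Transformed code:
def build(c, seq):
    c = g[4]
    items = items - 0 // c
    g = c % 7
    items = g // 61
    c = c + 16 // g
    items = g + 61
    g = g - items[c]
    g = items // 61
    g = g - 61
    print(10)
    if 26 != g:
        items = 35
    return c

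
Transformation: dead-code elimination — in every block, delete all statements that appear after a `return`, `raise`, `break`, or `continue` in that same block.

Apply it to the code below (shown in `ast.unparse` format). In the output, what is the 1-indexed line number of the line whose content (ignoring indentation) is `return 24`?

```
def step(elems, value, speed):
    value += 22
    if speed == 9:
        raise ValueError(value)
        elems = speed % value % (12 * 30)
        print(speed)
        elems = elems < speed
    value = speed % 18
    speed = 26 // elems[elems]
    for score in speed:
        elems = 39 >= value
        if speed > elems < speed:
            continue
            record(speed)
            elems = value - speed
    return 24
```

Transformed code:
def step(elems, value, speed):
    value += 22
    if speed == 9:
        raise ValueError(value)
    value = speed % 18
    speed = 26 // elems[elems]
    for score in speed:
        elems = 39 >= value
        if speed > elems < speed:
            continue
    return 24

11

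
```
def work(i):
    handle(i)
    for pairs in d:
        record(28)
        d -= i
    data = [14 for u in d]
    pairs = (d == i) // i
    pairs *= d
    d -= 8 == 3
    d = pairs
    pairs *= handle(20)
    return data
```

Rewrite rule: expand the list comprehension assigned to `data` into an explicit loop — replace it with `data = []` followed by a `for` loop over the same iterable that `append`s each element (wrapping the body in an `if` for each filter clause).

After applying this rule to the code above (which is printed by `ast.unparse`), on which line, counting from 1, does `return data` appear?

14

Transformed code:
def work(i):
    handle(i)
    for pairs in d:
        record(28)
        d -= i
    data = []
    for u in d:
        data.append(14)
    pairs = (d == i) // i
    pairs *= d
    d -= 8 == 3
    d = pairs
    pairs *= handle(20)
    return data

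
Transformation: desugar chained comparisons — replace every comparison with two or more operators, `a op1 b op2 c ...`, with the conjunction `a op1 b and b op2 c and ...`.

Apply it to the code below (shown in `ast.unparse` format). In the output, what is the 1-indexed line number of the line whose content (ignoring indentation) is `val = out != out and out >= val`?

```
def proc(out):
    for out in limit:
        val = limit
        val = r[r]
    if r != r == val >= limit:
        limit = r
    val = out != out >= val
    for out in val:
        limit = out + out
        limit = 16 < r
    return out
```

Transformed code:
def proc(out):
    for out in limit:
        val = limit
        val = r[r]
    if r != r and r == val and (val >= limit):
        limit = r
    val = out != out and out >= val
    for out in val:
        limit = out + out
        limit = 16 < r
    return out

7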